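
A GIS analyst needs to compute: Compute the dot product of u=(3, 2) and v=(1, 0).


u . v = u_x*v_x + u_y*v_y = 3*1 + 2*0
= 3 + 0 = 3

3


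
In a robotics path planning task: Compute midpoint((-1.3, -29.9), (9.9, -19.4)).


M = (((-1.3)+9.9)/2, ((-29.9)+(-19.4))/2)
= (4.3, -24.65)

(4.3, -24.65)


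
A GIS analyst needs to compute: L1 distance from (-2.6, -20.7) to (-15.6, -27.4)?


|(-2.6)-(-15.6)| + |(-20.7)-(-27.4)| = 13 + 6.7 = 19.7

19.7


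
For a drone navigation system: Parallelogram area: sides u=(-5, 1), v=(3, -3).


|u x v| = |(-5)*(-3) - 1*3|
= |15 - 3| = 12

12


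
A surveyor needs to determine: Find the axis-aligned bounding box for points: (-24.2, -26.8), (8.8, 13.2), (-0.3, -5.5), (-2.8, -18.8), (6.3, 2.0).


x range: [-24.2, 8.8]
y range: [-26.8, 13.2]
Bounding box: (-24.2,-26.8) to (8.8,13.2)

(-24.2,-26.8) to (8.8,13.2)


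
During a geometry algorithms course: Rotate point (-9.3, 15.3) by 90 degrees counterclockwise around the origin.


90° CCW: (x,y) -> (-y, x)
(-9.3,15.3) -> (-15.3, -9.3)

(-15.3, -9.3)


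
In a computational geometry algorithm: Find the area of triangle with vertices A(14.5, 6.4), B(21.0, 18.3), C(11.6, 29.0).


Area = |x_A(y_B-y_C) + x_B(y_C-y_A) + x_C(y_A-y_B)|/2
= |(-155.15) + 474.6 + (-138.04)|/2
= 181.41/2 = 90.705

90.705


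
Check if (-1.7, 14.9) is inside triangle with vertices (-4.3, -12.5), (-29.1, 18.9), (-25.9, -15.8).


Cross products: AB x AP = -761.16, BC x BP = 937.98, CA x CP = 583.26
All same sign? no

No, outside


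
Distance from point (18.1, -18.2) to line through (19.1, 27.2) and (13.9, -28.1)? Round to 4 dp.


|cross product| = 180.78
|line direction| = sqrt(3085.13) = 55.5439
Distance = 180.78/sqrt(3085.13) = 3.2547

3.2547


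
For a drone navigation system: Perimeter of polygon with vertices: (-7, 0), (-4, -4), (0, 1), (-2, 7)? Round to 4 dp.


Sides: (-7, 0)->(-4, -4): sqrt(25) = 5, (-4, -4)->(0, 1): sqrt(41) = 6.403124, (0, 1)->(-2, 7): sqrt(40) = 6.324555, (-2, 7)->(-7, 0): sqrt(74) = 8.602325
Sum = 26.330004
Perimeter = 26.33

26.33


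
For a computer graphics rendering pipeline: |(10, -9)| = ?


|u| = sqrt(10^2 + (-9)^2) = sqrt(181) = 13.4536

13.4536


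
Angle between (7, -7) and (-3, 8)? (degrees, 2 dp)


u.v = -77, |u| = sqrt(98) = 9.8995, |v| = sqrt(73) = 8.544
cos(theta) = u.v/(|u||v|) = -77/sqrt(7154) = -0.910366
theta = acos(-0.910366) = 155.56 degrees

155.56 degrees


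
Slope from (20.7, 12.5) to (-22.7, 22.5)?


slope = (y2-y1)/(x2-x1) = (22.5-12.5)/((-22.7)-20.7) = 10/(-43.4) = -0.2304

-0.2304


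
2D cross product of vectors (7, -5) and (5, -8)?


u x v = u_x*v_y - u_y*v_x = 7*(-8) - (-5)*5
= (-56) - (-25) = -31

-31


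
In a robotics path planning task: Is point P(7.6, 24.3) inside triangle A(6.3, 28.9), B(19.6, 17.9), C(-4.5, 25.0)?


Cross products: AB x AP = -46.88, BC x BP = -69.04, CA x CP = -54.75
All same sign? yes

Yes, inside


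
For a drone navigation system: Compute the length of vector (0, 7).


|u| = sqrt(0^2 + 7^2) = sqrt(49) = 7

7


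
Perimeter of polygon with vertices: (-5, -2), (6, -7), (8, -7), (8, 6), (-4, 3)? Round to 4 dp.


Sides: (-5, -2)->(6, -7): sqrt(146) = 12.083046, (6, -7)->(8, -7): sqrt(4) = 2, (8, -7)->(8, 6): sqrt(169) = 13, (8, 6)->(-4, 3): sqrt(153) = 12.369317, (-4, 3)->(-5, -2): sqrt(26) = 5.09902
Sum = 44.551383
Perimeter = 44.5514

44.5514


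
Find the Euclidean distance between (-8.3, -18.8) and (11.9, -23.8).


dx=20.2, dy=-5
d^2 = 20.2^2 + (-5)^2 = 433.04
d = sqrt(433.04) = 20.8096

20.8096


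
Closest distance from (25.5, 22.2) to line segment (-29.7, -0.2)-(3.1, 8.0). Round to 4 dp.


Project P onto AB: t = 1 (clamped to [0,1])
Closest point on segment: (3.1, 8)
Distance: 26.5217

26.5217


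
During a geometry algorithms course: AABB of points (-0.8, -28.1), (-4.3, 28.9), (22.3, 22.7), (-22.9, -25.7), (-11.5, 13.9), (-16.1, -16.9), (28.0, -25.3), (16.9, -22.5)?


x range: [-22.9, 28]
y range: [-28.1, 28.9]
Bounding box: (-22.9,-28.1) to (28,28.9)

(-22.9,-28.1) to (28,28.9)


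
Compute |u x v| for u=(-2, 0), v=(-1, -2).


|u x v| = |(-2)*(-2) - 0*(-1)|
= |4 - 0| = 4

4


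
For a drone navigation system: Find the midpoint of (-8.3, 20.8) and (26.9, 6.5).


M = (((-8.3)+26.9)/2, (20.8+6.5)/2)
= (9.3, 13.65)

(9.3, 13.65)


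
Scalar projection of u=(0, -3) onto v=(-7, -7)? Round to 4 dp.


u.v = 21, |v| = sqrt(98) = 9.8995
Scalar projection = u.v / |v| = 21 / sqrt(98) = 2.1213

2.1213


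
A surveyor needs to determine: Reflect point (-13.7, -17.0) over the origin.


Reflection over origin: (x,y) -> (-x,-y)
(-13.7, -17) -> (13.7, 17)

(13.7, 17)


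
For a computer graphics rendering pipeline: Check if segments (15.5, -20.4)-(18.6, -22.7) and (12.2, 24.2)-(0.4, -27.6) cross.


Cross products: d1=697.22, d2=884.94, d3=130.67, d4=-57.05
d1*d2 < 0 and d3*d4 < 0? no

No, they don't intersect


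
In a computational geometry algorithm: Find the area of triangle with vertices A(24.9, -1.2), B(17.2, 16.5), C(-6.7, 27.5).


Area = |x_A(y_B-y_C) + x_B(y_C-y_A) + x_C(y_A-y_B)|/2
= |(-273.9) + 493.64 + 118.59|/2
= 338.33/2 = 169.165

169.165


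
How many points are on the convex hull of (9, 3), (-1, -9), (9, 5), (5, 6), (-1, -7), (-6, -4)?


Convex hull vertices (CCW): (-6, -4), (-1, -9), (9, 3), (9, 5), (5, 6)
Count = 5

5


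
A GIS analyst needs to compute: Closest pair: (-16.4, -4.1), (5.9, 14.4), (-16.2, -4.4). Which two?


d(P0,P1) = 28.9748, d(P0,P2) = 0.3606, d(P1,P2) = 29.0147
Closest: P0 and P2

Closest pair: (-16.4, -4.1) and (-16.2, -4.4), distance = 0.3606


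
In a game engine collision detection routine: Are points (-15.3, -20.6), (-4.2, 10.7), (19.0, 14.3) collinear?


Cross product: ((-4.2)-(-15.3))*(14.3-(-20.6)) - (10.7-(-20.6))*(19-(-15.3))
= -686.2

No, not collinear


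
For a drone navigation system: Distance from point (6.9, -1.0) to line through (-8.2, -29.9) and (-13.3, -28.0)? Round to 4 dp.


|cross product| = 176.08
|line direction| = sqrt(29.62) = 5.4424
Distance = 176.08/sqrt(29.62) = 32.3532

32.3532


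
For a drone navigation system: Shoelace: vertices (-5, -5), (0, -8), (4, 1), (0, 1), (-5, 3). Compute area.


Shoelace sum: ((-5)*(-8) - 0*(-5)) + (0*1 - 4*(-8)) + (4*1 - 0*1) + (0*3 - (-5)*1) + ((-5)*(-5) - (-5)*3)
= 121
Area = |121|/2 = 60.5

60.5


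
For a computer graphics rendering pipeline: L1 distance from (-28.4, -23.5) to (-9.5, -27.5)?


|(-28.4)-(-9.5)| + |(-23.5)-(-27.5)| = 18.9 + 4 = 22.9

22.9


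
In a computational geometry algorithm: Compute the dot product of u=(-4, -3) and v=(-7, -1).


u . v = u_x*v_x + u_y*v_y = (-4)*(-7) + (-3)*(-1)
= 28 + 3 = 31

31


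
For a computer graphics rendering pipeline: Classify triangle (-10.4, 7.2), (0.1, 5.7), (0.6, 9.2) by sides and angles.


Side lengths squared: AB^2=112.5, BC^2=12.5, CA^2=125
Sorted: [12.5, 112.5, 125]
By sides: Scalene, By angles: Right

Scalene, Right


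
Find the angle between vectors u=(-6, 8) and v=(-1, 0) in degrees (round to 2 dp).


u.v = 6, |u| = sqrt(100) = 10, |v| = sqrt(1) = 1
cos(theta) = u.v/(|u||v|) = 6/sqrt(100) = 0.6
theta = acos(0.6) = 53.13 degrees

53.13 degrees


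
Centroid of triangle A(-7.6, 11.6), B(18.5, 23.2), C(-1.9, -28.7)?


Centroid = ((x_A+x_B+x_C)/3, (y_A+y_B+y_C)/3)
= (((-7.6)+18.5+(-1.9))/3, (11.6+23.2+(-28.7))/3)
= (3, 2.0333)

(3, 2.0333)


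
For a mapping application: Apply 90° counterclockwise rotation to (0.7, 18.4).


90° CCW: (x,y) -> (-y, x)
(0.7,18.4) -> (-18.4, 0.7)

(-18.4, 0.7)


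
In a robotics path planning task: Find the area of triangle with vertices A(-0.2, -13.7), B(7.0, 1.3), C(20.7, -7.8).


Area = |x_A(y_B-y_C) + x_B(y_C-y_A) + x_C(y_A-y_B)|/2
= |(-1.82) + 41.3 + (-310.5)|/2
= 271.02/2 = 135.51

135.51


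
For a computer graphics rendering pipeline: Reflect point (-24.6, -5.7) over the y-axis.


Reflection over y-axis: (x,y) -> (-x,y)
(-24.6, -5.7) -> (24.6, -5.7)

(24.6, -5.7)


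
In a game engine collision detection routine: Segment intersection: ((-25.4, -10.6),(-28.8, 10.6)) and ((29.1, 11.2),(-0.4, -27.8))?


Cross products: d1=-1482.4, d2=-2240.4, d3=-1229.52, d4=-471.52
d1*d2 < 0 and d3*d4 < 0? no

No, they don't intersect


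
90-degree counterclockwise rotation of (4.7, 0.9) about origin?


90° CCW: (x,y) -> (-y, x)
(4.7,0.9) -> (-0.9, 4.7)

(-0.9, 4.7)


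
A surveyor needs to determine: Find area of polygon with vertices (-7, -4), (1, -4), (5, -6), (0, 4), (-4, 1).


Shoelace sum: ((-7)*(-4) - 1*(-4)) + (1*(-6) - 5*(-4)) + (5*4 - 0*(-6)) + (0*1 - (-4)*4) + ((-4)*(-4) - (-7)*1)
= 105
Area = |105|/2 = 52.5

52.5


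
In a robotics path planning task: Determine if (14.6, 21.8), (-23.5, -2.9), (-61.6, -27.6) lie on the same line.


Cross product: ((-23.5)-14.6)*((-27.6)-21.8) - ((-2.9)-21.8)*((-61.6)-14.6)
= 0

Yes, collinear


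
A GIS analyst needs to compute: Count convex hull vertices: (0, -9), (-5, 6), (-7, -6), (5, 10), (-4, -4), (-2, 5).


Convex hull vertices (CCW): (-7, -6), (0, -9), (5, 10), (-5, 6)
Count = 4

4


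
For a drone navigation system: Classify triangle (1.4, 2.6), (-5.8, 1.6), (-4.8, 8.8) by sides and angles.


Side lengths squared: AB^2=52.84, BC^2=52.84, CA^2=76.88
Sorted: [52.84, 52.84, 76.88]
By sides: Isosceles, By angles: Acute

Isosceles, Acute


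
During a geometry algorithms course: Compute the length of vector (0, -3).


|u| = sqrt(0^2 + (-3)^2) = sqrt(9) = 3

3


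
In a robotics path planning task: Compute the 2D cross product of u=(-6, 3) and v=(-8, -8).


u x v = u_x*v_y - u_y*v_x = (-6)*(-8) - 3*(-8)
= 48 - (-24) = 72

72


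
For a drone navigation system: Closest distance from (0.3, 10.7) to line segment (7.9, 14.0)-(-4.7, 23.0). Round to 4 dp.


Project P onto AB: t = 0.2755 (clamped to [0,1])
Closest point on segment: (4.4284, 16.4797)
Distance: 7.1027

7.1027


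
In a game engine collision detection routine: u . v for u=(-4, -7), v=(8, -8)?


u . v = u_x*v_x + u_y*v_y = (-4)*8 + (-7)*(-8)
= (-32) + 56 = 24

24


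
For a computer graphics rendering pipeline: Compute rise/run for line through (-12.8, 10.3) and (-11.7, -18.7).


slope = (y2-y1)/(x2-x1) = ((-18.7)-10.3)/((-11.7)-(-12.8)) = (-29)/1.1 = -26.3636

-26.3636


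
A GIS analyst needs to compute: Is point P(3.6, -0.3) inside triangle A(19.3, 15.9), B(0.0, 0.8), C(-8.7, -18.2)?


Cross products: AB x AP = 75.59, BC x BP = 77.97, CA x CP = 81.77
All same sign? yes

Yes, inside


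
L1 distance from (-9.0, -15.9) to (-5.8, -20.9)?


|(-9)-(-5.8)| + |(-15.9)-(-20.9)| = 3.2 + 5 = 8.2

8.2


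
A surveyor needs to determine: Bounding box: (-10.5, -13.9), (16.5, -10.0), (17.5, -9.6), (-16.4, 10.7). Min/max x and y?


x range: [-16.4, 17.5]
y range: [-13.9, 10.7]
Bounding box: (-16.4,-13.9) to (17.5,10.7)

(-16.4,-13.9) to (17.5,10.7)


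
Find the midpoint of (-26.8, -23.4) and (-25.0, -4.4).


M = (((-26.8)+(-25))/2, ((-23.4)+(-4.4))/2)
= (-25.9, -13.9)

(-25.9, -13.9)


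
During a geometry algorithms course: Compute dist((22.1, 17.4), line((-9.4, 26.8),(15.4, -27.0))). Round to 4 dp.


|cross product| = 1461.58
|line direction| = sqrt(3509.48) = 59.2409
Distance = 1461.58/sqrt(3509.48) = 24.6718

24.6718


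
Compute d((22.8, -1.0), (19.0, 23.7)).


dx=-3.8, dy=24.7
d^2 = (-3.8)^2 + 24.7^2 = 624.53
d = sqrt(624.53) = 24.9906

24.9906


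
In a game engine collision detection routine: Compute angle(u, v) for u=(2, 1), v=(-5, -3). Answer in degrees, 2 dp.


u.v = -13, |u| = sqrt(5) = 2.2361, |v| = sqrt(34) = 5.831
cos(theta) = u.v/(|u||v|) = -13/sqrt(170) = -0.997054
theta = acos(-0.997054) = 175.6 degrees

175.6 degrees


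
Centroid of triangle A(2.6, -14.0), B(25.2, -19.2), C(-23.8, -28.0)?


Centroid = ((x_A+x_B+x_C)/3, (y_A+y_B+y_C)/3)
= ((2.6+25.2+(-23.8))/3, ((-14)+(-19.2)+(-28))/3)
= (1.3333, -20.4)

(1.3333, -20.4)


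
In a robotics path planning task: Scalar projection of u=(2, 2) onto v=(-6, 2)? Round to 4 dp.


u.v = -8, |v| = sqrt(40) = 6.3246
Scalar projection = u.v / |v| = -8 / sqrt(40) = -1.2649

-1.2649


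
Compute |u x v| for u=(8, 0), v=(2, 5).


|u x v| = |8*5 - 0*2|
= |40 - 0| = 40

40


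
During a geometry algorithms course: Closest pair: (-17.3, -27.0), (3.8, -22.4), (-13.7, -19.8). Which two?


d(P0,P1) = 21.5956, d(P0,P2) = 8.0498, d(P1,P2) = 17.6921
Closest: P0 and P2

Closest pair: (-17.3, -27.0) and (-13.7, -19.8), distance = 8.0498


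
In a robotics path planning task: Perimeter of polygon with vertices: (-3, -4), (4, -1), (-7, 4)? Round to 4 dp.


Sides: (-3, -4)->(4, -1): sqrt(58) = 7.615773, (4, -1)->(-7, 4): sqrt(146) = 12.083046, (-7, 4)->(-3, -4): sqrt(80) = 8.944272
Sum = 28.643091
Perimeter = 28.6431

28.6431


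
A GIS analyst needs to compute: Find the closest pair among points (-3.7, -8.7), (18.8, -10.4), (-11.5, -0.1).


d(P0,P1) = 22.5641, d(P0,P2) = 11.6103, d(P1,P2) = 32.0028
Closest: P0 and P2

Closest pair: (-3.7, -8.7) and (-11.5, -0.1), distance = 11.6103


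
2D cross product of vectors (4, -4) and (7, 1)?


u x v = u_x*v_y - u_y*v_x = 4*1 - (-4)*7
= 4 - (-28) = 32

32


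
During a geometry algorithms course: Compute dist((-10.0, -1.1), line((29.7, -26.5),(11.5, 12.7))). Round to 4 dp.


|cross product| = 1093.96
|line direction| = sqrt(1867.88) = 43.219
Distance = 1093.96/sqrt(1867.88) = 25.312

25.312


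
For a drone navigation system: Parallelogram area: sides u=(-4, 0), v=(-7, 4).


|u x v| = |(-4)*4 - 0*(-7)|
= |(-16) - 0| = 16

16


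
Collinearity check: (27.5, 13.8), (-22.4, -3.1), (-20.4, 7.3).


Cross product: ((-22.4)-27.5)*(7.3-13.8) - ((-3.1)-13.8)*((-20.4)-27.5)
= -485.16

No, not collinear


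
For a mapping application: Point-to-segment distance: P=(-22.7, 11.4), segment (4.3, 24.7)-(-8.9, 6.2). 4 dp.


Project P onto AB: t = 1 (clamped to [0,1])
Closest point on segment: (-8.9, 6.2)
Distance: 14.7472

14.7472


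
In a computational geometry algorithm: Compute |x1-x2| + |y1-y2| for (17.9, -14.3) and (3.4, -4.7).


|17.9-3.4| + |(-14.3)-(-4.7)| = 14.5 + 9.6 = 24.1

24.1


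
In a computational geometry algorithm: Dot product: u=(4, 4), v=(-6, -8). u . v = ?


u . v = u_x*v_x + u_y*v_y = 4*(-6) + 4*(-8)
= (-24) + (-32) = -56

-56


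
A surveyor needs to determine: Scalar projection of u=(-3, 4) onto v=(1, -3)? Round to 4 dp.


u.v = -15, |v| = sqrt(10) = 3.1623
Scalar projection = u.v / |v| = -15 / sqrt(10) = -4.7434

-4.7434


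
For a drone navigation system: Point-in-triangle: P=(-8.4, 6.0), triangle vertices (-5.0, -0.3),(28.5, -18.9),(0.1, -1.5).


Cross products: AB x AP = 147.81, BC x BP = -65.1, CA x CP = -28.05
All same sign? no

No, outside


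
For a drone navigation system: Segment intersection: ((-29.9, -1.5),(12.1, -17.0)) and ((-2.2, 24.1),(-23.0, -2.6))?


Cross products: d1=-207.11, d2=1236.69, d3=1504.55, d4=60.75
d1*d2 < 0 and d3*d4 < 0? no

No, they don't intersect


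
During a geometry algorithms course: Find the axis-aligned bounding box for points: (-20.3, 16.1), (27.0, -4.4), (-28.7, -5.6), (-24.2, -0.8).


x range: [-28.7, 27]
y range: [-5.6, 16.1]
Bounding box: (-28.7,-5.6) to (27,16.1)

(-28.7,-5.6) to (27,16.1)


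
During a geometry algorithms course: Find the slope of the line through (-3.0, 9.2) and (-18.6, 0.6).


slope = (y2-y1)/(x2-x1) = (0.6-9.2)/((-18.6)-(-3)) = (-8.6)/(-15.6) = 0.5513

0.5513


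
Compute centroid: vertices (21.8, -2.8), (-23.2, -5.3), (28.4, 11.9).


Centroid = ((x_A+x_B+x_C)/3, (y_A+y_B+y_C)/3)
= ((21.8+(-23.2)+28.4)/3, ((-2.8)+(-5.3)+11.9)/3)
= (9, 1.2667)

(9, 1.2667)


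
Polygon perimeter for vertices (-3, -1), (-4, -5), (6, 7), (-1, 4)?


Sides: (-3, -1)->(-4, -5): sqrt(17) = 4.123106, (-4, -5)->(6, 7): sqrt(244) = 15.620499, (6, 7)->(-1, 4): sqrt(58) = 7.615773, (-1, 4)->(-3, -1): sqrt(29) = 5.385165
Sum = 32.744543
Perimeter = 32.7445

32.7445


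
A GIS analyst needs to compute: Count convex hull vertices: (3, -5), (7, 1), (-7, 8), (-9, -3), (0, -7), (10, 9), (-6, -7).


Convex hull vertices (CCW): (-9, -3), (-6, -7), (0, -7), (3, -5), (7, 1), (10, 9), (-7, 8)
Count = 7

7


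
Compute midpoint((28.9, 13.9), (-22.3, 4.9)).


M = ((28.9+(-22.3))/2, (13.9+4.9)/2)
= (3.3, 9.4)

(3.3, 9.4)


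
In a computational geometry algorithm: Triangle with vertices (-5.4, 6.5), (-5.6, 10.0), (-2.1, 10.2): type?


Side lengths squared: AB^2=12.29, BC^2=12.29, CA^2=24.58
Sorted: [12.29, 12.29, 24.58]
By sides: Isosceles, By angles: Right

Isosceles, Right


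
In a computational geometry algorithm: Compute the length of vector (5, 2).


|u| = sqrt(5^2 + 2^2) = sqrt(29) = 5.3852

5.3852


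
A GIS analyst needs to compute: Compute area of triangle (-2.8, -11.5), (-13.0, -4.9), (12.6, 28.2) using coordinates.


Area = |x_A(y_B-y_C) + x_B(y_C-y_A) + x_C(y_A-y_B)|/2
= |92.68 + (-516.1) + (-83.16)|/2
= 506.58/2 = 253.29

253.29


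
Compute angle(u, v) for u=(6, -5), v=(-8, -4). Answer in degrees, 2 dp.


u.v = -28, |u| = sqrt(61) = 7.8102, |v| = sqrt(80) = 8.9443
cos(theta) = u.v/(|u||v|) = -28/sqrt(4880) = -0.400819
theta = acos(-0.400819) = 113.63 degrees

113.63 degrees


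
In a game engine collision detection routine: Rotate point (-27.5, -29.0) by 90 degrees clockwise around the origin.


90° CW: (x,y) -> (y, -x)
(-27.5,-29) -> (-29, 27.5)

(-29, 27.5)


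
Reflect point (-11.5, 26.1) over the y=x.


Reflection over y=x: (x,y) -> (y,x)
(-11.5, 26.1) -> (26.1, -11.5)

(26.1, -11.5)


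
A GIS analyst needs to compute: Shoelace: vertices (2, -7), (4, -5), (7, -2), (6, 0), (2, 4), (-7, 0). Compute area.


Shoelace sum: (2*(-5) - 4*(-7)) + (4*(-2) - 7*(-5)) + (7*0 - 6*(-2)) + (6*4 - 2*0) + (2*0 - (-7)*4) + ((-7)*(-7) - 2*0)
= 158
Area = |158|/2 = 79

79


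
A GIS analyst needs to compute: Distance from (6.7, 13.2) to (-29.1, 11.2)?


dx=-35.8, dy=-2
d^2 = (-35.8)^2 + (-2)^2 = 1285.64
d = sqrt(1285.64) = 35.8558

35.8558


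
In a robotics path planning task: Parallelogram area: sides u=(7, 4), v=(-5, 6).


|u x v| = |7*6 - 4*(-5)|
= |42 - (-20)| = 62

62


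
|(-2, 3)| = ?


|u| = sqrt((-2)^2 + 3^2) = sqrt(13) = 3.6056

3.6056


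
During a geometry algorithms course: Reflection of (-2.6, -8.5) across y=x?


Reflection over y=x: (x,y) -> (y,x)
(-2.6, -8.5) -> (-8.5, -2.6)

(-8.5, -2.6)


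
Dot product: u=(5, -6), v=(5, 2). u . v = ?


u . v = u_x*v_x + u_y*v_y = 5*5 + (-6)*2
= 25 + (-12) = 13

13


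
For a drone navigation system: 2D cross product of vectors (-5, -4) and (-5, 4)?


u x v = u_x*v_y - u_y*v_x = (-5)*4 - (-4)*(-5)
= (-20) - 20 = -40

-40


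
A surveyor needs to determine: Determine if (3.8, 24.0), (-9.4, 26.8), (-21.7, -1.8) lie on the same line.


Cross product: ((-9.4)-3.8)*((-1.8)-24) - (26.8-24)*((-21.7)-3.8)
= 411.96

No, not collinear


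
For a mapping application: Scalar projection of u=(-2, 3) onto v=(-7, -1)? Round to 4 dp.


u.v = 11, |v| = sqrt(50) = 7.0711
Scalar projection = u.v / |v| = 11 / sqrt(50) = 1.5556

1.5556


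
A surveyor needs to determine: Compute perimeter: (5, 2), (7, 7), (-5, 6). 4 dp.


Sides: (5, 2)->(7, 7): sqrt(29) = 5.385165, (7, 7)->(-5, 6): sqrt(145) = 12.041595, (-5, 6)->(5, 2): sqrt(116) = 10.77033
Sum = 28.19709
Perimeter = 28.1971

28.1971


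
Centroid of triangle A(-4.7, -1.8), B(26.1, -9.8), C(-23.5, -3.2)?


Centroid = ((x_A+x_B+x_C)/3, (y_A+y_B+y_C)/3)
= (((-4.7)+26.1+(-23.5))/3, ((-1.8)+(-9.8)+(-3.2))/3)
= (-0.7, -4.9333)

(-0.7, -4.9333)


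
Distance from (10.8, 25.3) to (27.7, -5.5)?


dx=16.9, dy=-30.8
d^2 = 16.9^2 + (-30.8)^2 = 1234.25
d = sqrt(1234.25) = 35.1319

35.1319


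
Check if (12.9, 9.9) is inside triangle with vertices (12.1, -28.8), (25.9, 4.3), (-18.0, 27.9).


Cross products: AB x AP = 507.58, BC x BP = 60.96, CA x CP = 1210.23
All same sign? yes

Yes, inside


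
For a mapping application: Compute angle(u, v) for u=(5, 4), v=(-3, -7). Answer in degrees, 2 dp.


u.v = -43, |u| = sqrt(41) = 6.4031, |v| = sqrt(58) = 7.6158
cos(theta) = u.v/(|u||v|) = -43/sqrt(2378) = -0.881785
theta = acos(-0.881785) = 151.86 degrees

151.86 degrees


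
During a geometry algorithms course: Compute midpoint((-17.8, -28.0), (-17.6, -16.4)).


M = (((-17.8)+(-17.6))/2, ((-28)+(-16.4))/2)
= (-17.7, -22.2)

(-17.7, -22.2)


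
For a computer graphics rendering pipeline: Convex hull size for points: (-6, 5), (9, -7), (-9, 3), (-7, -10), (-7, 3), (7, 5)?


Convex hull vertices (CCW): (-9, 3), (-7, -10), (9, -7), (7, 5), (-6, 5)
Count = 5

5


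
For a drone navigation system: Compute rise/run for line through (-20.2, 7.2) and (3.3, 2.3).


slope = (y2-y1)/(x2-x1) = (2.3-7.2)/(3.3-(-20.2)) = (-4.9)/23.5 = -0.2085

-0.2085


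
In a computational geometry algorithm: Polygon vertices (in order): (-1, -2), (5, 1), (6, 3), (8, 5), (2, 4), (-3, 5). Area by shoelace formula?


Shoelace sum: ((-1)*1 - 5*(-2)) + (5*3 - 6*1) + (6*5 - 8*3) + (8*4 - 2*5) + (2*5 - (-3)*4) + ((-3)*(-2) - (-1)*5)
= 79
Area = |79|/2 = 39.5

39.5


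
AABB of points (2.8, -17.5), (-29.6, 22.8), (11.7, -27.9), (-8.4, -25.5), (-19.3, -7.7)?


x range: [-29.6, 11.7]
y range: [-27.9, 22.8]
Bounding box: (-29.6,-27.9) to (11.7,22.8)

(-29.6,-27.9) to (11.7,22.8)


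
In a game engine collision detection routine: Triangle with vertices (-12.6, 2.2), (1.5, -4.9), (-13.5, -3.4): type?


Side lengths squared: AB^2=249.22, BC^2=227.25, CA^2=32.17
Sorted: [32.17, 227.25, 249.22]
By sides: Scalene, By angles: Acute

Scalene, Acute


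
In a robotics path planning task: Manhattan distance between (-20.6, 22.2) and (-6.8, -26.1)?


|(-20.6)-(-6.8)| + |22.2-(-26.1)| = 13.8 + 48.3 = 62.1

62.1


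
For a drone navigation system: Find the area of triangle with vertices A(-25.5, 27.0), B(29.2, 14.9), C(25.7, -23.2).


Area = |x_A(y_B-y_C) + x_B(y_C-y_A) + x_C(y_A-y_B)|/2
= |(-971.55) + (-1465.84) + 310.97|/2
= 2126.42/2 = 1063.21

1063.21


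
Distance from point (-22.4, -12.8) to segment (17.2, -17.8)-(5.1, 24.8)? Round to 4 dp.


Project P onto AB: t = 0.3529 (clamped to [0,1])
Closest point on segment: (12.9295, -2.7651)
Distance: 36.727

36.727


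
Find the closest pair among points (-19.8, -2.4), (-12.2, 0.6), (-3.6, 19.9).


d(P0,P1) = 8.1707, d(P0,P2) = 27.5632, d(P1,P2) = 21.1294
Closest: P0 and P1

Closest pair: (-19.8, -2.4) and (-12.2, 0.6), distance = 8.1707


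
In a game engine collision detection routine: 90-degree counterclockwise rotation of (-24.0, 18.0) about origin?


90° CCW: (x,y) -> (-y, x)
(-24,18) -> (-18, -24)

(-18, -24)


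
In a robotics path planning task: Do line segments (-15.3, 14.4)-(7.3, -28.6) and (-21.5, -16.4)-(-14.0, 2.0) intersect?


Cross products: d1=116.92, d2=-621.42, d3=-962.68, d4=-224.34
d1*d2 < 0 and d3*d4 < 0? no

No, they don't intersect


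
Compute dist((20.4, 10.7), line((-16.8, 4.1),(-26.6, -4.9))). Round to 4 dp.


|cross product| = 270.12
|line direction| = sqrt(177.04) = 13.3056
Distance = 270.12/sqrt(177.04) = 20.3012

20.3012


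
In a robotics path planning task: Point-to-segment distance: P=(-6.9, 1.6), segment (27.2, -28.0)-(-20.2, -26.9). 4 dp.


Project P onto AB: t = 0.7335 (clamped to [0,1])
Closest point on segment: (-7.5682, -27.1931)
Distance: 28.8009

28.8009


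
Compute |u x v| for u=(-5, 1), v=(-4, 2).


|u x v| = |(-5)*2 - 1*(-4)|
= |(-10) - (-4)| = 6

6


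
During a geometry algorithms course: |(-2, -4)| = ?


|u| = sqrt((-2)^2 + (-4)^2) = sqrt(20) = 4.4721

4.4721


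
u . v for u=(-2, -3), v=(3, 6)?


u . v = u_x*v_x + u_y*v_y = (-2)*3 + (-3)*6
= (-6) + (-18) = -24

-24


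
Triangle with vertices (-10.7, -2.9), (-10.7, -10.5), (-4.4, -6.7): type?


Side lengths squared: AB^2=57.76, BC^2=54.13, CA^2=54.13
Sorted: [54.13, 54.13, 57.76]
By sides: Isosceles, By angles: Acute

Isosceles, Acute


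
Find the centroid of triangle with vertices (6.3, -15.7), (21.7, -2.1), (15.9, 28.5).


Centroid = ((x_A+x_B+x_C)/3, (y_A+y_B+y_C)/3)
= ((6.3+21.7+15.9)/3, ((-15.7)+(-2.1)+28.5)/3)
= (14.6333, 3.5667)

(14.6333, 3.5667)


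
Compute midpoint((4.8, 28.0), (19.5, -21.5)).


M = ((4.8+19.5)/2, (28+(-21.5))/2)
= (12.15, 3.25)

(12.15, 3.25)


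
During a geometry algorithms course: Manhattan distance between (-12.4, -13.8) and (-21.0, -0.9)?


|(-12.4)-(-21)| + |(-13.8)-(-0.9)| = 8.6 + 12.9 = 21.5

21.5


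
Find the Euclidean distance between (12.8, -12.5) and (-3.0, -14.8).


dx=-15.8, dy=-2.3
d^2 = (-15.8)^2 + (-2.3)^2 = 254.93
d = sqrt(254.93) = 15.9665

15.9665


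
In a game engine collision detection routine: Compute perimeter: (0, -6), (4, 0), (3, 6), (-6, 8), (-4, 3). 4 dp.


Sides: (0, -6)->(4, 0): sqrt(52) = 7.211103, (4, 0)->(3, 6): sqrt(37) = 6.082763, (3, 6)->(-6, 8): sqrt(85) = 9.219544, (-6, 8)->(-4, 3): sqrt(29) = 5.385165, (-4, 3)->(0, -6): sqrt(97) = 9.848858
Sum = 37.747433
Perimeter = 37.7474

37.7474


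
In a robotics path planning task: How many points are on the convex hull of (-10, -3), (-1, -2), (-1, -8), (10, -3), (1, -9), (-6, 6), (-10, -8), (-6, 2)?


Convex hull vertices (CCW): (-10, -8), (1, -9), (10, -3), (-6, 6), (-10, -3)
Count = 5

5


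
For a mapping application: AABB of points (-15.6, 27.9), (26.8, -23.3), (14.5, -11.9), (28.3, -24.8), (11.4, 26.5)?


x range: [-15.6, 28.3]
y range: [-24.8, 27.9]
Bounding box: (-15.6,-24.8) to (28.3,27.9)

(-15.6,-24.8) to (28.3,27.9)


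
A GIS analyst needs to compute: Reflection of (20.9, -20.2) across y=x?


Reflection over y=x: (x,y) -> (y,x)
(20.9, -20.2) -> (-20.2, 20.9)

(-20.2, 20.9)


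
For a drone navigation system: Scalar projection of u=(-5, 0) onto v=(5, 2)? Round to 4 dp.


u.v = -25, |v| = sqrt(29) = 5.3852
Scalar projection = u.v / |v| = -25 / sqrt(29) = -4.6424

-4.6424


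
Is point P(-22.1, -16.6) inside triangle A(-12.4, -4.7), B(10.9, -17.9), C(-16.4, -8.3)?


Cross products: AB x AP = -405.31, BC x BP = 281.31, CA x CP = -12.68
All same sign? no

No, outside


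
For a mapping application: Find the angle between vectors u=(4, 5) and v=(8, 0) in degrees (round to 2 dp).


u.v = 32, |u| = sqrt(41) = 6.4031, |v| = sqrt(64) = 8
cos(theta) = u.v/(|u||v|) = 32/sqrt(2624) = 0.624695
theta = acos(0.624695) = 51.34 degrees

51.34 degrees


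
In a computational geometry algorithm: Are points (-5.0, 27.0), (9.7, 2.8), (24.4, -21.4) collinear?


Cross product: (9.7-(-5))*((-21.4)-27) - (2.8-27)*(24.4-(-5))
= 0

Yes, collinear


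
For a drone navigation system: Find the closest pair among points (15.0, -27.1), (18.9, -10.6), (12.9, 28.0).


d(P0,P1) = 16.9546, d(P0,P2) = 55.14, d(P1,P2) = 39.0635
Closest: P0 and P1

Closest pair: (15.0, -27.1) and (18.9, -10.6), distance = 16.9546


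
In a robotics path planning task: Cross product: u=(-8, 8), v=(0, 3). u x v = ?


u x v = u_x*v_y - u_y*v_x = (-8)*3 - 8*0
= (-24) - 0 = -24

-24


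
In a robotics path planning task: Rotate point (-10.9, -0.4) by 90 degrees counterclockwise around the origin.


90° CCW: (x,y) -> (-y, x)
(-10.9,-0.4) -> (0.4, -10.9)

(0.4, -10.9)


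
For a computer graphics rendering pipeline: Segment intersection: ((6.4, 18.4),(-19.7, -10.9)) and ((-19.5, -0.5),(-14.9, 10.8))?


Cross products: d1=-205.73, d2=-45.58, d3=-265.58, d4=-425.73
d1*d2 < 0 and d3*d4 < 0? no

No, they don't intersect


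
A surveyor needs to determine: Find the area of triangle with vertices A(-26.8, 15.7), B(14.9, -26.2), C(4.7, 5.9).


Area = |x_A(y_B-y_C) + x_B(y_C-y_A) + x_C(y_A-y_B)|/2
= |860.28 + (-146.02) + 196.93|/2
= 911.19/2 = 455.595

455.595


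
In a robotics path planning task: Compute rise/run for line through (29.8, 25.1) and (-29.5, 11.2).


slope = (y2-y1)/(x2-x1) = (11.2-25.1)/((-29.5)-29.8) = (-13.9)/(-59.3) = 0.2344

0.2344


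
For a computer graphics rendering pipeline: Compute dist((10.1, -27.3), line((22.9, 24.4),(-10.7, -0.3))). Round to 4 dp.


|cross product| = 1420.96
|line direction| = sqrt(1739.05) = 41.7019
Distance = 1420.96/sqrt(1739.05) = 34.0742

34.0742


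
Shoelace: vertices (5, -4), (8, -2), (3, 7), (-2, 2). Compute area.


Shoelace sum: (5*(-2) - 8*(-4)) + (8*7 - 3*(-2)) + (3*2 - (-2)*7) + ((-2)*(-4) - 5*2)
= 102
Area = |102|/2 = 51

51


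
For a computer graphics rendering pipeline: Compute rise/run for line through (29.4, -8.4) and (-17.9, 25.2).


slope = (y2-y1)/(x2-x1) = (25.2-(-8.4))/((-17.9)-29.4) = 33.6/(-47.3) = -0.7104

-0.7104


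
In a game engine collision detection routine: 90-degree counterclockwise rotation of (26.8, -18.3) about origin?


90° CCW: (x,y) -> (-y, x)
(26.8,-18.3) -> (18.3, 26.8)

(18.3, 26.8)


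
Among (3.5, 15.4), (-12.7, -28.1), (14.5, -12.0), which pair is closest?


d(P0,P1) = 46.4186, d(P0,P2) = 29.5256, d(P1,P2) = 31.6078
Closest: P0 and P2

Closest pair: (3.5, 15.4) and (14.5, -12.0), distance = 29.5256


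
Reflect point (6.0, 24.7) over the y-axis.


Reflection over y-axis: (x,y) -> (-x,y)
(6, 24.7) -> (-6, 24.7)

(-6, 24.7)


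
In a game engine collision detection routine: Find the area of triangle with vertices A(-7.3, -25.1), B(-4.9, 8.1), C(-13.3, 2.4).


Area = |x_A(y_B-y_C) + x_B(y_C-y_A) + x_C(y_A-y_B)|/2
= |(-41.61) + (-134.75) + 441.56|/2
= 265.2/2 = 132.6

132.6


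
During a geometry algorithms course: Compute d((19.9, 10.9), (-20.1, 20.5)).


dx=-40, dy=9.6
d^2 = (-40)^2 + 9.6^2 = 1692.16
d = sqrt(1692.16) = 41.1359

41.1359


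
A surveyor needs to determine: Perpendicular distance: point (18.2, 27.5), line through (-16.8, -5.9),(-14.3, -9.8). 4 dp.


|cross product| = 220
|line direction| = sqrt(21.46) = 4.6325
Distance = 220/sqrt(21.46) = 47.4906

47.4906


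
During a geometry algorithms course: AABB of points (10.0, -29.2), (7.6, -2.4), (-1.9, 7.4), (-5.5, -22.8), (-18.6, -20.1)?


x range: [-18.6, 10]
y range: [-29.2, 7.4]
Bounding box: (-18.6,-29.2) to (10,7.4)

(-18.6,-29.2) to (10,7.4)


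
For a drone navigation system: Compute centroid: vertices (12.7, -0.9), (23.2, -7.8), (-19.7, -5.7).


Centroid = ((x_A+x_B+x_C)/3, (y_A+y_B+y_C)/3)
= ((12.7+23.2+(-19.7))/3, ((-0.9)+(-7.8)+(-5.7))/3)
= (5.4, -4.8)

(5.4, -4.8)


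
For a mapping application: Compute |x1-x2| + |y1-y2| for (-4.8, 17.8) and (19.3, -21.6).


|(-4.8)-19.3| + |17.8-(-21.6)| = 24.1 + 39.4 = 63.5

63.5


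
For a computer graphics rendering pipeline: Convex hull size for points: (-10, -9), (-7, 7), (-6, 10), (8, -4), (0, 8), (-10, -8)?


Convex hull vertices (CCW): (-10, -9), (8, -4), (0, 8), (-6, 10), (-7, 7), (-10, -8)
Count = 6

6


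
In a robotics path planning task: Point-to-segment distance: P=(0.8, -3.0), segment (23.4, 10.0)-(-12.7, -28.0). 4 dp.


Project P onto AB: t = 0.4768 (clamped to [0,1])
Closest point on segment: (6.1876, -8.1183)
Distance: 7.4312

7.4312


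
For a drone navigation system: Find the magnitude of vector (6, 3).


|u| = sqrt(6^2 + 3^2) = sqrt(45) = 6.7082

6.7082


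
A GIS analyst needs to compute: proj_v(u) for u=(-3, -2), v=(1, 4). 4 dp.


u.v = -11, |v| = sqrt(17) = 4.1231
Scalar projection = u.v / |v| = -11 / sqrt(17) = -2.6679

-2.6679


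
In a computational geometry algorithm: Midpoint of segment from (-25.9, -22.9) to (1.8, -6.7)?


M = (((-25.9)+1.8)/2, ((-22.9)+(-6.7))/2)
= (-12.05, -14.8)

(-12.05, -14.8)


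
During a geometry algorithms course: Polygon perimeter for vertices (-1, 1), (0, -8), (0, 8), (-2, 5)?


Sides: (-1, 1)->(0, -8): sqrt(82) = 9.055385, (0, -8)->(0, 8): sqrt(256) = 16, (0, 8)->(-2, 5): sqrt(13) = 3.605551, (-2, 5)->(-1, 1): sqrt(17) = 4.123106
Sum = 32.784042
Perimeter = 32.784

32.784


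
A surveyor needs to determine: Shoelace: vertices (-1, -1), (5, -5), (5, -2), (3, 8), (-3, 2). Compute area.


Shoelace sum: ((-1)*(-5) - 5*(-1)) + (5*(-2) - 5*(-5)) + (5*8 - 3*(-2)) + (3*2 - (-3)*8) + ((-3)*(-1) - (-1)*2)
= 106
Area = |106|/2 = 53

53


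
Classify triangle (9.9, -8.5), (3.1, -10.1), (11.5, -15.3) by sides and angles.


Side lengths squared: AB^2=48.8, BC^2=97.6, CA^2=48.8
Sorted: [48.8, 48.8, 97.6]
By sides: Isosceles, By angles: Right

Isosceles, Right


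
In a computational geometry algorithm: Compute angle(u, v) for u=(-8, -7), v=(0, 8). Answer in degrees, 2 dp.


u.v = -56, |u| = sqrt(113) = 10.6301, |v| = sqrt(64) = 8
cos(theta) = u.v/(|u||v|) = -56/sqrt(7232) = -0.658505
theta = acos(-0.658505) = 131.19 degrees

131.19 degrees


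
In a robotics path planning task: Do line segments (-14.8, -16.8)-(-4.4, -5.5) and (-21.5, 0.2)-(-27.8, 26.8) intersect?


Cross products: d1=-71.12, d2=-418.95, d3=252.51, d4=600.34
d1*d2 < 0 and d3*d4 < 0? no

No, they don't intersect


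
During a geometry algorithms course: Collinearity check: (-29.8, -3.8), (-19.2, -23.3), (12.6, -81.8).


Cross product: ((-19.2)-(-29.8))*((-81.8)-(-3.8)) - ((-23.3)-(-3.8))*(12.6-(-29.8))
= 0

Yes, collinear


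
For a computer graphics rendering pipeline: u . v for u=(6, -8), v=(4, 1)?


u . v = u_x*v_x + u_y*v_y = 6*4 + (-8)*1
= 24 + (-8) = 16

16


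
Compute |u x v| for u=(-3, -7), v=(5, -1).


|u x v| = |(-3)*(-1) - (-7)*5|
= |3 - (-35)| = 38

38


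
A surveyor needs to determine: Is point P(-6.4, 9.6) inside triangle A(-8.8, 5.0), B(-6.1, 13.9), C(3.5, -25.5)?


Cross products: AB x AP = -8.94, BC x BP = -53.1, CA x CP = -129.78
All same sign? yes

Yes, inside


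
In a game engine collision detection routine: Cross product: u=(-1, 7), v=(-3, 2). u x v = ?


u x v = u_x*v_y - u_y*v_x = (-1)*2 - 7*(-3)
= (-2) - (-21) = 19

19


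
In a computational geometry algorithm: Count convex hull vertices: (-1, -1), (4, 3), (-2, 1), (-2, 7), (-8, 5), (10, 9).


Convex hull vertices (CCW): (-8, 5), (-1, -1), (4, 3), (10, 9), (-2, 7)
Count = 5

5


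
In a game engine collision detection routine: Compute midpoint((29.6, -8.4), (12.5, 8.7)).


M = ((29.6+12.5)/2, ((-8.4)+8.7)/2)
= (21.05, 0.15)

(21.05, 0.15)


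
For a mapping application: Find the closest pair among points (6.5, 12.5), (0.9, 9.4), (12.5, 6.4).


d(P0,P1) = 6.4008, d(P0,P2) = 8.5563, d(P1,P2) = 11.9817
Closest: P0 and P1

Closest pair: (6.5, 12.5) and (0.9, 9.4), distance = 6.4008


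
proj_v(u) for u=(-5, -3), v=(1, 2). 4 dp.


u.v = -11, |v| = sqrt(5) = 2.2361
Scalar projection = u.v / |v| = -11 / sqrt(5) = -4.9193

-4.9193


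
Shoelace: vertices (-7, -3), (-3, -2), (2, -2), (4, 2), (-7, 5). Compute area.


Shoelace sum: ((-7)*(-2) - (-3)*(-3)) + ((-3)*(-2) - 2*(-2)) + (2*2 - 4*(-2)) + (4*5 - (-7)*2) + ((-7)*(-3) - (-7)*5)
= 117
Area = |117|/2 = 58.5

58.5


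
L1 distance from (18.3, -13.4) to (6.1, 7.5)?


|18.3-6.1| + |(-13.4)-7.5| = 12.2 + 20.9 = 33.1

33.1


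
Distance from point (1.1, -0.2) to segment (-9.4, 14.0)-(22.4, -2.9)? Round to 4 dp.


Project P onto AB: t = 0.4425 (clamped to [0,1])
Closest point on segment: (4.6721, 6.5214)
Distance: 7.6117

7.6117


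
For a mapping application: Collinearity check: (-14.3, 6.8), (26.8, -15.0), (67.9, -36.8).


Cross product: (26.8-(-14.3))*((-36.8)-6.8) - ((-15)-6.8)*(67.9-(-14.3))
= 0

Yes, collinear


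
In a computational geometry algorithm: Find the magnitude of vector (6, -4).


|u| = sqrt(6^2 + (-4)^2) = sqrt(52) = 7.2111

7.2111


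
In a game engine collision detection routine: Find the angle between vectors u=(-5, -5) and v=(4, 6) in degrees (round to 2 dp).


u.v = -50, |u| = sqrt(50) = 7.0711, |v| = sqrt(52) = 7.2111
cos(theta) = u.v/(|u||v|) = -50/sqrt(2600) = -0.980581
theta = acos(-0.980581) = 168.69 degrees

168.69 degrees


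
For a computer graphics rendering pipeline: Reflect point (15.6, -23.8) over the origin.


Reflection over origin: (x,y) -> (-x,-y)
(15.6, -23.8) -> (-15.6, 23.8)

(-15.6, 23.8)


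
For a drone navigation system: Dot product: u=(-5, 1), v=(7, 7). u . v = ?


u . v = u_x*v_x + u_y*v_y = (-5)*7 + 1*7
= (-35) + 7 = -28

-28


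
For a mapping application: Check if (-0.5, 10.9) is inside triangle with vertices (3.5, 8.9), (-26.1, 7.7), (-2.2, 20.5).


Cross products: AB x AP = -64, BC x BP = -251.2, CA x CP = -35
All same sign? yes

Yes, inside


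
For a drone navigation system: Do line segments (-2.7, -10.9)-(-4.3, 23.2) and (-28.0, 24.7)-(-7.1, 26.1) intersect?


Cross products: d1=-779.46, d2=-64.53, d3=805.77, d4=90.84
d1*d2 < 0 and d3*d4 < 0? no

No, they don't intersect


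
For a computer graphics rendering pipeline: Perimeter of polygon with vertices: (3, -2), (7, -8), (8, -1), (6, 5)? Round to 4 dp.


Sides: (3, -2)->(7, -8): sqrt(52) = 7.211103, (7, -8)->(8, -1): sqrt(50) = 7.071068, (8, -1)->(6, 5): sqrt(40) = 6.324555, (6, 5)->(3, -2): sqrt(58) = 7.615773
Sum = 28.222499
Perimeter = 28.2225

28.2225


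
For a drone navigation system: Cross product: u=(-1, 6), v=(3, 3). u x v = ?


u x v = u_x*v_y - u_y*v_x = (-1)*3 - 6*3
= (-3) - 18 = -21

-21


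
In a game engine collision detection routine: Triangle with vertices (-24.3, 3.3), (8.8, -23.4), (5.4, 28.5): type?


Side lengths squared: AB^2=1808.5, BC^2=2705.17, CA^2=1517.13
Sorted: [1517.13, 1808.5, 2705.17]
By sides: Scalene, By angles: Acute

Scalene, Acute


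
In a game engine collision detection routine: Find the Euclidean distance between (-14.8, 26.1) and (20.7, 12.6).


dx=35.5, dy=-13.5
d^2 = 35.5^2 + (-13.5)^2 = 1442.5
d = sqrt(1442.5) = 37.9803

37.9803


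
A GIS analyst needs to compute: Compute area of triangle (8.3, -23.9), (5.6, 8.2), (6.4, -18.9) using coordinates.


Area = |x_A(y_B-y_C) + x_B(y_C-y_A) + x_C(y_A-y_B)|/2
= |224.93 + 28 + (-205.44)|/2
= 47.49/2 = 23.745

23.745


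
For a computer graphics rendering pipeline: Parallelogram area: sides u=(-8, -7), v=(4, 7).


|u x v| = |(-8)*7 - (-7)*4|
= |(-56) - (-28)| = 28

28


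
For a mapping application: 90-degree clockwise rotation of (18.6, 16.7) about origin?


90° CW: (x,y) -> (y, -x)
(18.6,16.7) -> (16.7, -18.6)

(16.7, -18.6)


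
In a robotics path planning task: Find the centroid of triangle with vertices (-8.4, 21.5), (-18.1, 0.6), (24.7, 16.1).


Centroid = ((x_A+x_B+x_C)/3, (y_A+y_B+y_C)/3)
= (((-8.4)+(-18.1)+24.7)/3, (21.5+0.6+16.1)/3)
= (-0.6, 12.7333)

(-0.6, 12.7333)


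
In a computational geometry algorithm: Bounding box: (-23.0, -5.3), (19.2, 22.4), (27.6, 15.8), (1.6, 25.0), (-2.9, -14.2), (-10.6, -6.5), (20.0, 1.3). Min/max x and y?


x range: [-23, 27.6]
y range: [-14.2, 25]
Bounding box: (-23,-14.2) to (27.6,25)

(-23,-14.2) to (27.6,25)


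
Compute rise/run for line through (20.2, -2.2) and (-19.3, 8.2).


slope = (y2-y1)/(x2-x1) = (8.2-(-2.2))/((-19.3)-20.2) = 10.4/(-39.5) = -0.2633

-0.2633


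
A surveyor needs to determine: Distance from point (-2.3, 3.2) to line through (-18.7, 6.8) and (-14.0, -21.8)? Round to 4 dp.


|cross product| = 452.12
|line direction| = sqrt(840.05) = 28.9836
Distance = 452.12/sqrt(840.05) = 15.5992

15.5992


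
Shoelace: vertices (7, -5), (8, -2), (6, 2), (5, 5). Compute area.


Shoelace sum: (7*(-2) - 8*(-5)) + (8*2 - 6*(-2)) + (6*5 - 5*2) + (5*(-5) - 7*5)
= 14
Area = |14|/2 = 7

7


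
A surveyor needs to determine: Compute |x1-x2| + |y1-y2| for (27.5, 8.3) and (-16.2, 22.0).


|27.5-(-16.2)| + |8.3-22| = 43.7 + 13.7 = 57.4

57.4


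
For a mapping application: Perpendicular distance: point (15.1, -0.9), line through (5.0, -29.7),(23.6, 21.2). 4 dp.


|cross product| = 21.59
|line direction| = sqrt(2936.77) = 54.192
Distance = 21.59/sqrt(2936.77) = 0.3984

0.3984
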